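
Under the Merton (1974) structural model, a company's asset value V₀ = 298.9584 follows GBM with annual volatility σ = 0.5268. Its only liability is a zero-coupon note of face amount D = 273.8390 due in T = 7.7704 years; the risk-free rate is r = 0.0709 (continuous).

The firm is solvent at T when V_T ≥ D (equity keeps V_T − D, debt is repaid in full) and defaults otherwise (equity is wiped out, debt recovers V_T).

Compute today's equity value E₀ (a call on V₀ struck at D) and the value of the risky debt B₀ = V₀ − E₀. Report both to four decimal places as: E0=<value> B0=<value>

d₁ = [ln(V₀/D) + (r + σ²/2)T] / (σ√T)
   = [ln(298.9584/273.8390) + (0.0709 + 0.5·0.5268²)·7.7704] / (0.5268·√7.7704)
   = [0.087764 + 1.629135] / 1.468478 = 1.169169
d₂ = d₁ − σ√T = 1.169169 − 1.468478 = -0.299309
N(d₁) = 0.878832,  N(d₂) = 0.382352,  e^(−rT) = 0.576418
E₀ = V₀·N(d₁) − D·e^(−rT)·N(d₂)
   = 298.9584·0.878832 − 273.8390·0.576418·0.382352 = 202.381575
B₀ = V₀ − E₀ = 298.9584 − 202.381575 = 96.576825

E0=202.3816 B0=96.5768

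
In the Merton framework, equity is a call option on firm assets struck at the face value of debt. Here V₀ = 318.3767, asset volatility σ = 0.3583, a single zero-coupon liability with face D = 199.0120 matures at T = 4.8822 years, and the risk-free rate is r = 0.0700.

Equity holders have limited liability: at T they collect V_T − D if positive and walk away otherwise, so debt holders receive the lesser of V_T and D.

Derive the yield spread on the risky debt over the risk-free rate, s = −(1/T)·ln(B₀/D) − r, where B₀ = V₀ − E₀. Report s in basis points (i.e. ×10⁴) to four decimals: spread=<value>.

d₁ = [ln(V₀/D) + (r + σ²/2)T] / (σ√T)
   = [ln(318.3767/199.0120) + (0.0700 + 0.5·0.3583²)·4.8822] / (0.3583·√4.8822)
   = [0.469870 + 0.655140] / 0.791689 = 1.421025
d₂ = d₁ − σ√T = 1.421025 − 0.791689 = 0.629336
N(d₁) = 0.922345,  N(d₂) = 0.735435,  e^(−rT) = 0.710523
E₀ = V₀·N(d₁) − D·e^(−rT)·N(d₂)
   = 318.3767·0.922345 − 199.0120·0.710523·0.735435 = 189.660754
B₀ = V₀ − E₀ = 318.3767 − 189.660754 = 128.715946
spread = −(1/T)·ln(B₀/D) − r = −(1/4.8822)·ln(128.715946/199.0120) − 0.0700 = 0.01925425
in basis points: 0.01925425 × 10⁴ = 192.5425 bp

spread=192.5425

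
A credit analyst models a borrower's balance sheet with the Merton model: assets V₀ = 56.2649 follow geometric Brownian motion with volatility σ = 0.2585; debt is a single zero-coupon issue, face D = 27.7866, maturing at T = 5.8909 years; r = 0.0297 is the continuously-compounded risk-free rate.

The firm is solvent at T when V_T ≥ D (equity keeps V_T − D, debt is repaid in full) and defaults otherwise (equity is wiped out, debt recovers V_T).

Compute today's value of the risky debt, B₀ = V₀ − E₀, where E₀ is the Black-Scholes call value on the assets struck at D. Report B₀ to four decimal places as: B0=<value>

B0=22.5276

d₁ = [ln(V₀/D) + (r + σ²/2)T] / (σ√T)
   = [ln(56.2649/27.7866) + (0.0297 + 0.5·0.2585²)·5.8909] / (0.2585·√5.8909)
   = [0.705517 + 0.371781] / 0.627410 = 1.717057
d₂ = d₁ − σ√T = 1.717057 − 0.627410 = 1.089647
N(d₁) = 0.957016,  N(d₂) = 0.862066,  e^(−rT) = 0.839491
E₀ = V₀·N(d₁) − D·e^(−rT)·N(d₂)
   = 56.2649·0.957016 − 27.7866·0.839491·0.862066 = 33.737330
B₀ = V₀ − E₀ = 56.2649 − 33.737330 = 22.527570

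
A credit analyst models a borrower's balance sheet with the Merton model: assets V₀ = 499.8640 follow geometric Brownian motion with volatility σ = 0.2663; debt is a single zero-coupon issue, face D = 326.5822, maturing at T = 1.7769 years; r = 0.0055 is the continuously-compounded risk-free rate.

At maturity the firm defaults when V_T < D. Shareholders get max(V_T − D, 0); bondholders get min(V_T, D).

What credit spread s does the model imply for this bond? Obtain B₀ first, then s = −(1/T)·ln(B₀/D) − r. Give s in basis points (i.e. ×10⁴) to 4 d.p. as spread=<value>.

d₁ = [ln(V₀/D) + (r + σ²/2)T] / (σ√T)
   = [ln(499.8640/326.5822) + (0.0055 + 0.5·0.2663²)·1.7769] / (0.2663·√1.7769)
   = [0.425654 + 0.072778] / 0.354979 = 1.404118
d₂ = d₁ − σ√T = 1.404118 − 0.354979 = 1.049139
N(d₁) = 0.919858,  N(d₂) = 0.852943,  e^(−rT) = 0.990275
E₀ = V₀·N(d₁) − D·e^(−rT)·N(d₂)
   = 499.8640·0.919858 − 326.5822·0.990275·0.852943 = 183.957048
B₀ = V₀ − E₀ = 499.8640 − 183.957048 = 315.906952
spread = −(1/T)·ln(B₀/D) − r = −(1/1.7769)·ln(315.906952/326.5822) − 0.0055 = 0.01320334
in basis points: 0.01320334 × 10⁴ = 132.0334 bp

spread=132.0334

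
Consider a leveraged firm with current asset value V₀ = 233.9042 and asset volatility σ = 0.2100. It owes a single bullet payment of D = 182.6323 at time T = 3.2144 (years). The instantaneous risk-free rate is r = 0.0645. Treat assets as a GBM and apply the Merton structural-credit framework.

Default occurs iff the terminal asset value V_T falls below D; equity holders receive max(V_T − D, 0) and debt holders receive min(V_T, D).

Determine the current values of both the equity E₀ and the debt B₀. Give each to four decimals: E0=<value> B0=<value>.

E0=89.2961 B0=144.6081

d₁ = [ln(V₀/D) + (r + σ²/2)T] / (σ√T)
   = [ln(233.9042/182.6323) + (0.0645 + 0.5·0.2100²)·3.2144] / (0.2100·√3.2144)
   = [0.247437 + 0.278206] / 0.376504 = 1.396117
d₂ = d₁ − σ√T = 1.396117 − 0.376504 = 1.019613
N(d₁) = 0.918660,  N(d₂) = 0.846044,  e^(−rT) = 0.812752
E₀ = V₀·N(d₁) − D·e^(−rT)·N(d₂)
   = 233.9042·0.918660 − 182.6323·0.812752·0.846044 = 89.296109
B₀ = V₀ − E₀ = 233.9042 − 89.296109 = 144.608091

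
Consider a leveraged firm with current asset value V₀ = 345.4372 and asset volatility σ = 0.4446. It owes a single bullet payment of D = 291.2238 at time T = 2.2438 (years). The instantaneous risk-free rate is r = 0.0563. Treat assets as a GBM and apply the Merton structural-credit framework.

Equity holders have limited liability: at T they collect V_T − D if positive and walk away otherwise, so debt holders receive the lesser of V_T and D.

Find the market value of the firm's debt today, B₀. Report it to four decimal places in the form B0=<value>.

B0=215.1815

d₁ = [ln(V₀/D) + (r + σ²/2)T] / (σ√T)
   = [ln(345.4372/291.2238) + (0.0563 + 0.5·0.4446²)·2.2438] / (0.4446·√2.2438)
   = [0.170719 + 0.348091] / 0.665981 = 0.779016
d₂ = d₁ − σ√T = 0.779016 − 0.665981 = 0.113036
N(d₁) = 0.782015,  N(d₂) = 0.544999,  e^(−rT) = 0.881328
E₀ = V₀·N(d₁) − D·e^(−rT)·N(d₂)
   = 345.4372·0.782015 − 291.2238·0.881328·0.544999 = 130.255696
B₀ = V₀ − E₀ = 345.4372 − 130.255696 = 215.181504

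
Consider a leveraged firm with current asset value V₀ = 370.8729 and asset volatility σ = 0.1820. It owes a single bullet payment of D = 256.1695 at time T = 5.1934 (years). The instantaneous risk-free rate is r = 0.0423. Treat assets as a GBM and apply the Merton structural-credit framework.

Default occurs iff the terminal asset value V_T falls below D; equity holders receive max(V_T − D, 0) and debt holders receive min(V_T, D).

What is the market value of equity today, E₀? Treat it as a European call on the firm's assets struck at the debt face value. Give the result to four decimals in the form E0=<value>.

d₁ = [ln(V₀/D) + (r + σ²/2)T] / (σ√T)
   = [ln(370.8729/256.1695) + (0.0423 + 0.5·0.1820²)·5.1934] / (0.1820·√5.1934)
   = [0.370020 + 0.305694] / 0.414760 = 1.629167
d₂ = d₁ − σ√T = 1.629167 − 0.414760 = 1.214407
N(d₁) = 0.948361,  N(d₂) = 0.887704,  e^(−rT) = 0.802775
E₀ = V₀·N(d₁) − D·e^(−rT)·N(d₂)
   = 370.8729·0.948361 − 256.1695·0.802775·0.887704 = 169.168315

E0=169.1683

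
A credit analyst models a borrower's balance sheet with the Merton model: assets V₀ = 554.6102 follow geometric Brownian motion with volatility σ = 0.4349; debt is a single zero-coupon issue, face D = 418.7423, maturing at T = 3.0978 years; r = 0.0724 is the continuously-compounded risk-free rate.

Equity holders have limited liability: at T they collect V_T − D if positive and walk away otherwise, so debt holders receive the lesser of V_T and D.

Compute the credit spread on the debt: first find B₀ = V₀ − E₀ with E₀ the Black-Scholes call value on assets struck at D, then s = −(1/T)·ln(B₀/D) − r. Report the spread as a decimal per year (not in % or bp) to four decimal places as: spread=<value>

d₁ = [ln(V₀/D) + (r + σ²/2)T] / (σ√T)
   = [ln(554.6102/418.7423) + (0.0724 + 0.5·0.4349²)·3.0978] / (0.4349·√3.0978)
   = [0.281010 + 0.517237] / 0.765449 = 1.042848
d₂ = d₁ − σ√T = 1.042848 − 0.765449 = 0.277399
N(d₁) = 0.851491,  N(d₂) = 0.609263,  e^(−rT) = 0.799091
E₀ = V₀·N(d₁) − D·e^(−rT)·N(d₂)
   = 554.6102·0.851491 − 418.7423·0.799091·0.609263 = 268.377933
B₀ = V₀ − E₀ = 554.6102 − 268.377933 = 286.232267
spread = −(1/T)·ln(B₀/D) − r = −(1/3.0978)·ln(286.232267/418.7423) − 0.0724 = 0.05041364

spread=0.0504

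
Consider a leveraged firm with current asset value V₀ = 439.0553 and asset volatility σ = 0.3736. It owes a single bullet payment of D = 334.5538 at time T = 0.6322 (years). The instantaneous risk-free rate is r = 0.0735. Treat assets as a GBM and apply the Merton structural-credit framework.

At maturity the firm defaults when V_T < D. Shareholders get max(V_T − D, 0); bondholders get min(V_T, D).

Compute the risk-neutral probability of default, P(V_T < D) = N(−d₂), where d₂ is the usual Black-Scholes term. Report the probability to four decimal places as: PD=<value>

PD=0.1780

d₁ = [ln(V₀/D) + (r + σ²/2)T] / (σ√T)
   = [ln(439.0553/334.5538) + (0.0735 + 0.5·0.3736²)·0.6322] / (0.3736·√0.6322)
   = [0.271828 + 0.090587] / 0.297053 = 1.220033
d₂ = d₁ − σ√T = 1.220033 − 0.297053 = 0.922980
risk-neutral PD = N(−d₂) = N(-0.922980) = 0.178009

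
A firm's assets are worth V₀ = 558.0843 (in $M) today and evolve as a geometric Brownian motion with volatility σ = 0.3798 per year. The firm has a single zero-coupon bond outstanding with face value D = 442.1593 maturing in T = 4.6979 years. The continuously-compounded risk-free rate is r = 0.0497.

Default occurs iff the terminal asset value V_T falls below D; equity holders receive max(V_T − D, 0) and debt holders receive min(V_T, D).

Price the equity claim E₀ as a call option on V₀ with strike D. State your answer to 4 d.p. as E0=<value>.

E0=269.9600

d₁ = [ln(V₀/D) + (r + σ²/2)T] / (σ√T)
   = [ln(558.0843/442.1593) + (0.0497 + 0.5·0.3798²)·4.6979] / (0.3798·√4.6979)
   = [0.232840 + 0.572317] / 0.823203 = 0.978078
d₂ = d₁ − σ√T = 0.978078 − 0.823203 = 0.154876
N(d₁) = 0.835982,  N(d₂) = 0.561540,  e^(−rT) = 0.791769
E₀ = V₀·N(d₁) − D·e^(−rT)·N(d₂)
   = 558.0843·0.835982 − 442.1593·0.791769·0.561540 = 269.960026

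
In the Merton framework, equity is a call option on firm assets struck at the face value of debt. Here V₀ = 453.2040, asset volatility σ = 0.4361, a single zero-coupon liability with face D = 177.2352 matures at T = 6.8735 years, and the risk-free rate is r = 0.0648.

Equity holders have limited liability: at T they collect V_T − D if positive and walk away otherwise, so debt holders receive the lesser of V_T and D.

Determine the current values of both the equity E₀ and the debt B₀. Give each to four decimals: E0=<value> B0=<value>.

d₁ = [ln(V₀/D) + (r + σ²/2)T] / (σ√T)
   = [ln(453.2040/177.2352) + (0.0648 + 0.5·0.4361²)·6.8735] / (0.4361·√6.8735)
   = [0.938865 + 1.099015] / 1.143339 = 1.782393
d₂ = d₁ − σ√T = 1.782393 − 1.143339 = 0.639054
N(d₁) = 0.962657,  N(d₂) = 0.738606,  e^(−rT) = 0.640566
E₀ = V₀·N(d₁) − D·e^(−rT)·N(d₂)
   = 453.2040·0.962657 − 177.2352·0.640566·0.738606 = 352.425596
B₀ = V₀ − E₀ = 453.2040 − 352.425596 = 100.778404

E0=352.4256 B0=100.7784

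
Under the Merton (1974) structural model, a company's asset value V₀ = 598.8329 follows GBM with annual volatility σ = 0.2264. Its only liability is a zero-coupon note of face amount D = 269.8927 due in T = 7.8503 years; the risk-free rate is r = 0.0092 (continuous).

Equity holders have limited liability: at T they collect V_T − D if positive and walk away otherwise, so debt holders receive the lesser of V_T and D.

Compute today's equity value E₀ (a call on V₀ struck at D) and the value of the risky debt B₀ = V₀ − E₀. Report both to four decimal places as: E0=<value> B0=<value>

d₁ = [ln(V₀/D) + (r + σ²/2)T] / (σ√T)
   = [ln(598.8329/269.8927) + (0.0092 + 0.5·0.2264²)·7.8503] / (0.2264·√7.8503)
   = [0.796958 + 0.273414] / 0.634336 = 1.687389
d₂ = d₁ − σ√T = 1.687389 − 0.634336 = 1.053053
N(d₁) = 0.954236,  N(d₂) = 0.853842,  e^(−rT) = 0.930324
E₀ = V₀·N(d₁) − D·e^(−rT)·N(d₂)
   = 598.8329·0.954236 − 269.8927·0.930324·0.853842 = 357.038740
B₀ = V₀ − E₀ = 598.8329 − 357.038740 = 241.794160

E0=357.0387 B0=241.7942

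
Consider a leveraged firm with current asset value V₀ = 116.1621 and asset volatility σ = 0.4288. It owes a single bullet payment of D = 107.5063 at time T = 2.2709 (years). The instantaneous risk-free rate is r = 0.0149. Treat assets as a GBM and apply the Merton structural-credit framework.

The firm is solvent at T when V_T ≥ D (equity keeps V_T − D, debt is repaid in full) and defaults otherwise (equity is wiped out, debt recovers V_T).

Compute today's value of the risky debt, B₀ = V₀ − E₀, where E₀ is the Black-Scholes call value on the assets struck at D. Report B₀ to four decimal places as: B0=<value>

d₁ = [ln(V₀/D) + (r + σ²/2)T] / (σ√T)
   = [ln(116.1621/107.5063) + (0.0149 + 0.5·0.4288²)·2.2709] / (0.4288·√2.2709)
   = [0.077437 + 0.242611] / 0.646180 = 0.495292
d₂ = d₁ − σ√T = 0.495292 − 0.646180 = -0.150888
N(d₁) = 0.689803,  N(d₂) = 0.440032,  e^(−rT) = 0.966730
E₀ = V₀·N(d₁) − D·e^(−rT)·N(d₂)
   = 116.1621·0.689803 − 107.5063·0.966730·0.440032 = 34.396660
B₀ = V₀ − E₀ = 116.1621 − 34.396660 = 81.765440

B0=81.7654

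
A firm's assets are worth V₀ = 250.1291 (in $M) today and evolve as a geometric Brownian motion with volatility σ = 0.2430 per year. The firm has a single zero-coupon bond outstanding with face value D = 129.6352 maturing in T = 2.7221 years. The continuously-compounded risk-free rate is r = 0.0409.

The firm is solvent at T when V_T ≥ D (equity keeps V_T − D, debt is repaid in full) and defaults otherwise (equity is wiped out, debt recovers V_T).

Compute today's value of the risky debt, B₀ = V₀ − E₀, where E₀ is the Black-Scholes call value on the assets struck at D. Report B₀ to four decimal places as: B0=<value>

B0=115.2660

d₁ = [ln(V₀/D) + (r + σ²/2)T] / (σ√T)
   = [ln(250.1291/129.6352) + (0.0409 + 0.5·0.2430²)·2.7221] / (0.2430·√2.7221)
   = [0.657253 + 0.191703] / 0.400921 = 2.117515
d₂ = d₁ − σ√T = 2.117515 − 0.400921 = 1.716595
N(d₁) = 0.982892,  N(d₂) = 0.956973,  e^(−rT) = 0.894640
E₀ = V₀·N(d₁) − D·e^(−rT)·N(d₂)
   = 250.1291·0.982892 − 129.6352·0.894640·0.956973 = 134.863132
B₀ = V₀ − E₀ = 250.1291 − 134.863132 = 115.265968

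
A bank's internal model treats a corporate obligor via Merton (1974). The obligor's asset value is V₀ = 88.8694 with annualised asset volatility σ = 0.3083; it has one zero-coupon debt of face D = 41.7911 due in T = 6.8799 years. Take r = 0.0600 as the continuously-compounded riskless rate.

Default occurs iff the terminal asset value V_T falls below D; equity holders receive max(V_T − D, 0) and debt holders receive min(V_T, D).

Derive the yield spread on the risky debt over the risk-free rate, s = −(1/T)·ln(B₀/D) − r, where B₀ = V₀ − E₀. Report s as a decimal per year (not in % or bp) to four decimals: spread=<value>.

spread=0.0068

d₁ = [ln(V₀/D) + (r + σ²/2)T] / (σ√T)
   = [ln(88.8694/41.7911) + (0.0600 + 0.5·0.3083²)·6.8799] / (0.3083·√6.8799)
   = [0.754484 + 0.739757] / 0.808657 = 1.847806
d₂ = d₁ − σ√T = 1.847806 − 0.808657 = 1.039148
N(d₁) = 0.967685,  N(d₂) = 0.850632,  e^(−rT) = 0.661799
E₀ = V₀·N(d₁) − D·e^(−rT)·N(d₂)
   = 88.8694·0.967685 − 41.7911·0.661799·0.850632 = 62.471385
B₀ = V₀ − E₀ = 88.8694 − 62.471385 = 26.398015
spread = −(1/T)·ln(B₀/D) − r = −(1/6.8799)·ln(26.398015/41.7911) − 0.0600 = 0.00677344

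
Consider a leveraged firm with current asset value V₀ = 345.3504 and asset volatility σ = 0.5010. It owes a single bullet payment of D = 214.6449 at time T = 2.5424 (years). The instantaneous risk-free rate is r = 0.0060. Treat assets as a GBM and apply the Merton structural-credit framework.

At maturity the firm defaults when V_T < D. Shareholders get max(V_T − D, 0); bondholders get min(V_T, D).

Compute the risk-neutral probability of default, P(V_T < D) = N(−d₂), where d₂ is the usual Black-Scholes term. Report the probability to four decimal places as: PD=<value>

PD=0.4149

d₁ = [ln(V₀/D) + (r + σ²/2)T] / (σ√T)
   = [ln(345.3504/214.6449) + (0.0060 + 0.5·0.5010²)·2.5424] / (0.5010·√2.5424)
   = [0.475575 + 0.334327] / 0.798840 = 1.013847
d₂ = d₁ − σ√T = 1.013847 − 0.798840 = 0.215007
risk-neutral PD = N(−d₂) = N(-0.215007) = 0.414881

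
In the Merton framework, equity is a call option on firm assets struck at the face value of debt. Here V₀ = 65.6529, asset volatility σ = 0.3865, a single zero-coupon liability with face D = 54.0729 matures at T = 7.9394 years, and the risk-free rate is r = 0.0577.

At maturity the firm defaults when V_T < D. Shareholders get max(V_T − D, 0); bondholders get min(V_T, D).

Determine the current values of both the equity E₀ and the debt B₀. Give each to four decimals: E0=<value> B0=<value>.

d₁ = [ln(V₀/D) + (r + σ²/2)T] / (σ√T)
   = [ln(65.6529/54.0729) + (0.0577 + 0.5·0.3865²)·7.9394] / (0.3865·√7.9394)
   = [0.194049 + 1.051106] / 1.089039 = 1.143352
d₂ = d₁ − σ√T = 1.143352 − 1.089039 = 0.054313
N(d₁) = 0.873554,  N(d₂) = 0.521657,  e^(−rT) = 0.632482
E₀ = V₀·N(d₁) − D·e^(−rT)·N(d₂)
   = 65.6529·0.873554 − 54.0729·0.632482·0.521657 = 39.510588
B₀ = V₀ − E₀ = 65.6529 − 39.510588 = 26.142312

E0=39.5106 B0=26.1423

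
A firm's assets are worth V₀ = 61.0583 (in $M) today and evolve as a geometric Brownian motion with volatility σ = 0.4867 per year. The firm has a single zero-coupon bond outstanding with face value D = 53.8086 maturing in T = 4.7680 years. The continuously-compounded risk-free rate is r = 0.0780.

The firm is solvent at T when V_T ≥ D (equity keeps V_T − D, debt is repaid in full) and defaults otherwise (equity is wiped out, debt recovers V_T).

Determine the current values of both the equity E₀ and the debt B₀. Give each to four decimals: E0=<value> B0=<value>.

E0=33.7507 B0=27.3076

d₁ = [ln(V₀/D) + (r + σ²/2)T] / (σ√T)
   = [ln(61.0583/53.8086) + (0.0780 + 0.5·0.4867²)·4.7680] / (0.4867·√4.7680)
   = [0.126396 + 0.936619] / 1.062746 = 1.000253
d₂ = d₁ − σ√T = 1.000253 − 1.062746 = -0.062493
N(d₁) = 0.841406,  N(d₂) = 0.475085,  e^(−rT) = 0.689420
E₀ = V₀·N(d₁) − D·e^(−rT)·N(d₂)
   = 61.0583·0.841406 − 53.8086·0.689420·0.475085 = 33.750704
B₀ = V₀ − E₀ = 61.0583 − 33.750704 = 27.307596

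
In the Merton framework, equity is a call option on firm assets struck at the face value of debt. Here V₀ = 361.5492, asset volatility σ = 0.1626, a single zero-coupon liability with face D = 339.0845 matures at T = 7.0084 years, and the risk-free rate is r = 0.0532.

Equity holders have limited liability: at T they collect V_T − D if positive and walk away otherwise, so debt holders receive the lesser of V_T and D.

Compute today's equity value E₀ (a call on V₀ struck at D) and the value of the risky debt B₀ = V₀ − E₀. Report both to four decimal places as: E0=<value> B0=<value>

E0=137.9729 B0=223.5763

d₁ = [ln(V₀/D) + (r + σ²/2)T] / (σ√T)
   = [ln(361.5492/339.0845) + (0.0532 + 0.5·0.1626²)·7.0084] / (0.1626·√7.0084)
   = [0.064149 + 0.465494] / 0.430457 = 1.230418
d₂ = d₁ − σ√T = 1.230418 − 0.430457 = 0.799961
N(d₁) = 0.890730,  N(d₂) = 0.788133,  e^(−rT) = 0.688771
E₀ = V₀·N(d₁) − D·e^(−rT)·N(d₂)
   = 361.5492·0.890730 − 339.0845·0.688771·0.788133 = 137.972934
B₀ = V₀ − E₀ = 361.5492 − 137.972934 = 223.576266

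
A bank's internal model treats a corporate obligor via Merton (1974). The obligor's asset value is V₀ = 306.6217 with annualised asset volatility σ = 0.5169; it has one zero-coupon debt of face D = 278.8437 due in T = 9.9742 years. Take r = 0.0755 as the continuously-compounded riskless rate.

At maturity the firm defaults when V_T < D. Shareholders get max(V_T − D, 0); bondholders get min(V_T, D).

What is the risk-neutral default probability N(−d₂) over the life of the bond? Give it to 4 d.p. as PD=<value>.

PD=0.6167

d₁ = [ln(V₀/D) + (r + σ²/2)T] / (σ√T)
   = [ln(306.6217/278.8437) + (0.0755 + 0.5·0.5169²)·9.9742] / (0.5169·√9.9742)
   = [0.094963 + 2.085533] / 1.632471 = 1.335703
d₂ = d₁ − σ√T = 1.335703 − 1.632471 = -0.296768
risk-neutral PD = N(−d₂) = N(0.296768) = 0.616678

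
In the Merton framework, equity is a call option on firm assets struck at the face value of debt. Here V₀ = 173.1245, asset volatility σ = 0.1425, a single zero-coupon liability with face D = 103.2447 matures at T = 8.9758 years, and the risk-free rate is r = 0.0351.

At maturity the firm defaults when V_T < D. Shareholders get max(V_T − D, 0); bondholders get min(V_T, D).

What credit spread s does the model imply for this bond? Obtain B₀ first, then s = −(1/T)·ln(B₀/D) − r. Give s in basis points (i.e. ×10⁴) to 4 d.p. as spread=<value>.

spread=6.9136

d₁ = [ln(V₀/D) + (r + σ²/2)T] / (σ√T)
   = [ln(173.1245/103.2447) + (0.0351 + 0.5·0.1425²)·8.9758] / (0.1425·√8.9758)
   = [0.516909 + 0.406183] / 0.426925 = 2.162189
d₂ = d₁ − σ√T = 2.162189 − 0.426925 = 1.735264
N(d₁) = 0.984698,  N(d₂) = 0.958653,  e^(−rT) = 0.729752
E₀ = V₀·N(d₁) − D·e^(−rT)·N(d₂)
   = 173.1245·0.984698 − 103.2447·0.729752·0.958653 = 98.247569
B₀ = V₀ − E₀ = 173.1245 − 98.247569 = 74.876931
spread = −(1/T)·ln(B₀/D) − r = −(1/8.9758)·ln(74.876931/103.2447) − 0.0351 = 0.00069136
in basis points: 0.00069136 × 10⁴ = 6.9136 bp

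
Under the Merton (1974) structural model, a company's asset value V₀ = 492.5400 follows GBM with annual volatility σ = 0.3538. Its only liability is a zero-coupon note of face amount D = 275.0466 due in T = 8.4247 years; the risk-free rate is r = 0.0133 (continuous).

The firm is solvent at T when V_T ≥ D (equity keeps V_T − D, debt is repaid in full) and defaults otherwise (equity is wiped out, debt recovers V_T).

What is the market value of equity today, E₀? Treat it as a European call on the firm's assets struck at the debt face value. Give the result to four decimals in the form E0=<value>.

E0=296.0281

d₁ = [ln(V₀/D) + (r + σ²/2)T] / (σ√T)
   = [ln(492.5400/275.0466) + (0.0133 + 0.5·0.3538²)·8.4247] / (0.3538·√8.4247)
   = [0.582635 + 0.639327] / 1.026916 = 1.189934
d₂ = d₁ − σ√T = 1.189934 − 1.026916 = 0.163017
N(d₁) = 0.882964,  N(d₂) = 0.564748,  e^(−rT) = 0.894001
E₀ = V₀·N(d₁) − D·e^(−rT)·N(d₂)
   = 492.5400·0.882964 − 275.0466·0.894001·0.564748 = 296.028107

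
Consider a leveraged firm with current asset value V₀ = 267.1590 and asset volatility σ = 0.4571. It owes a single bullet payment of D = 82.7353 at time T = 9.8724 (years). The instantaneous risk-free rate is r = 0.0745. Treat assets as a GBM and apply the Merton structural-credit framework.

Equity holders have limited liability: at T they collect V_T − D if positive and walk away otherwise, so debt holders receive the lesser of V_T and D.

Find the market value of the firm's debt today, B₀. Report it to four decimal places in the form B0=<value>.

B0=34.3506

d₁ = [ln(V₀/D) + (r + σ²/2)T] / (σ√T)
   = [ln(267.1590/82.7353) + (0.0745 + 0.5·0.4571²)·9.8724] / (0.4571·√9.8724)
   = [1.172198 + 1.766865] / 1.436225 = 2.046380
d₂ = d₁ − σ√T = 2.046380 − 1.436225 = 0.610155
N(d₁) = 0.979641,  N(d₂) = 0.729120,  e^(−rT) = 0.479269
E₀ = V₀·N(d₁) − D·e^(−rT)·N(d₂)
   = 267.1590·0.979641 − 82.7353·0.479269·0.729120 = 232.808375
B₀ = V₀ − E₀ = 267.1590 − 232.808375 = 34.350625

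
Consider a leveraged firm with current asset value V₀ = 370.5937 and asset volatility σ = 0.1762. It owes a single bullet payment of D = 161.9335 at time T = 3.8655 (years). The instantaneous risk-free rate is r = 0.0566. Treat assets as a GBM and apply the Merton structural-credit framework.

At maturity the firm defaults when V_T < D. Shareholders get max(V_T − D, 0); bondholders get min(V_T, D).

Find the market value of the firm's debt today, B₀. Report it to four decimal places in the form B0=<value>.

B0=130.0858

d₁ = [ln(V₀/D) + (r + σ²/2)T] / (σ√T)
   = [ln(370.5937/161.9335) + (0.0566 + 0.5·0.1762²)·3.8655] / (0.1762·√3.8655)
   = [0.827921 + 0.278792] / 0.346425 = 3.194672
d₂ = d₁ − σ√T = 3.194672 − 0.346425 = 2.848247
N(d₁) = 0.999300,  N(d₂) = 0.997802,  e^(−rT) = 0.803493
E₀ = V₀·N(d₁) − D·e^(−rT)·N(d₂)
   = 370.5937·0.999300 − 161.9335·0.803493·0.997802 = 240.507926
B₀ = V₀ − E₀ = 370.5937 − 240.507926 = 130.085774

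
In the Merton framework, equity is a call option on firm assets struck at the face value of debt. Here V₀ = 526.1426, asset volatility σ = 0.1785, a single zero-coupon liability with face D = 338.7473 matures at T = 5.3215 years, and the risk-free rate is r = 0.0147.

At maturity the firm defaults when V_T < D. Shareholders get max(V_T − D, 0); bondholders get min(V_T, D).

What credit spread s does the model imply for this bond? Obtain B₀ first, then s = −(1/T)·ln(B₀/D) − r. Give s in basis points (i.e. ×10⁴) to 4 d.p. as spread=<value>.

d₁ = [ln(V₀/D) + (r + σ²/2)T] / (σ√T)
   = [ln(526.1426/338.7473) + (0.0147 + 0.5·0.1785²)·5.3215] / (0.1785·√5.3215)
   = [0.440318 + 0.163004] / 0.411771 = 1.465188
d₂ = d₁ − σ√T = 1.465188 − 0.411771 = 1.053418
N(d₁) = 0.928565,  N(d₂) = 0.853925,  e^(−rT) = 0.924755
E₀ = V₀·N(d₁) − D·e^(−rT)·N(d₂)
   = 526.1426·0.928565 − 338.7473·0.924755·0.853925 = 221.058489
B₀ = V₀ − E₀ = 526.1426 − 221.058489 = 305.084111
spread = −(1/T)·ln(B₀/D) − r = −(1/5.3215)·ln(305.084111/338.7473) − 0.0147 = 0.00496868
in basis points: 0.00496868 × 10⁴ = 49.6868 bp

spread=49.6868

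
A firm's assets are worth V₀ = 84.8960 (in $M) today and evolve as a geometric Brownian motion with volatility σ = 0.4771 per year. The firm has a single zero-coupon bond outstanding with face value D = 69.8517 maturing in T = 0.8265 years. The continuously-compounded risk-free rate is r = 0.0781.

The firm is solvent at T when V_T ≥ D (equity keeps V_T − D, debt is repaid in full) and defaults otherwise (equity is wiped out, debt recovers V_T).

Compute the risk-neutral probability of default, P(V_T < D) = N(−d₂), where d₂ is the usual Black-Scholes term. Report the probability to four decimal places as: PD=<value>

PD=0.3514

d₁ = [ln(V₀/D) + (r + σ²/2)T] / (σ√T)
   = [ln(84.8960/69.8517) + (0.0781 + 0.5·0.4771²)·0.8265] / (0.4771·√0.8265)
   = [0.195053 + 0.158615] / 0.433741 = 0.815389
d₂ = d₁ − σ√T = 0.815389 − 0.433741 = 0.381648
risk-neutral PD = N(−d₂) = N(-0.381648) = 0.351361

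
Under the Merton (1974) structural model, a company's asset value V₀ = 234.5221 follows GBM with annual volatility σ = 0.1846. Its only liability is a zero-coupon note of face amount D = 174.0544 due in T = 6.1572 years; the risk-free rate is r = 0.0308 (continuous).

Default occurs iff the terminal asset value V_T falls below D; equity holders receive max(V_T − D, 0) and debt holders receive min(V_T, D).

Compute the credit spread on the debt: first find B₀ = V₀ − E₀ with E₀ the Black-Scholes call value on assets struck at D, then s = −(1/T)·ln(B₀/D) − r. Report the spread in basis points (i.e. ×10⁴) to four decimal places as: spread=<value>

spread=70.1070

d₁ = [ln(V₀/D) + (r + σ²/2)T] / (σ√T)
   = [ln(234.5221/174.0544) + (0.0308 + 0.5·0.1846²)·6.1572] / (0.1846·√6.1572)
   = [0.298182 + 0.294552] / 0.458061 = 1.294006
d₂ = d₁ − σ√T = 1.294006 − 0.458061 = 0.835945
N(d₁) = 0.902168,  N(d₂) = 0.798407,  e^(−rT) = 0.827255
E₀ = V₀·N(d₁) − D·e^(−rT)·N(d₂)
   = 234.5221·0.902168 − 174.0544·0.827255·0.798407 = 96.617813
B₀ = V₀ − E₀ = 234.5221 − 96.617813 = 137.904287
spread = −(1/T)·ln(B₀/D) − r = −(1/6.1572)·ln(137.904287/174.0544) − 0.0308 = 0.00701070
in basis points: 0.00701070 × 10⁴ = 70.1070 bp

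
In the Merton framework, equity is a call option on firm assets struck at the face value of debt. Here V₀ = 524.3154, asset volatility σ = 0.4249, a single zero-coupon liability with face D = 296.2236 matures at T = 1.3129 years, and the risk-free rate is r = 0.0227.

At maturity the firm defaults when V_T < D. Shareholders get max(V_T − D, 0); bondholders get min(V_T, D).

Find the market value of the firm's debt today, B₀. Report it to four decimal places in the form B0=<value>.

d₁ = [ln(V₀/D) + (r + σ²/2)T] / (σ√T)
   = [ln(524.3154/296.2236) + (0.0227 + 0.5·0.4249²)·1.3129] / (0.4249·√1.3129)
   = [0.570979 + 0.148318] / 0.486858 = 1.477426
d₂ = d₁ − σ√T = 1.477426 − 0.486858 = 0.990568
N(d₁) = 0.930219,  N(d₂) = 0.839052,  e^(−rT) = 0.970637
E₀ = V₀·N(d₁) − D·e^(−rT)·N(d₂)
   = 524.3154·0.930219 − 296.2236·0.970637·0.839052 = 246.479492
B₀ = V₀ − E₀ = 524.3154 − 246.479492 = 277.835908

B0=277.8359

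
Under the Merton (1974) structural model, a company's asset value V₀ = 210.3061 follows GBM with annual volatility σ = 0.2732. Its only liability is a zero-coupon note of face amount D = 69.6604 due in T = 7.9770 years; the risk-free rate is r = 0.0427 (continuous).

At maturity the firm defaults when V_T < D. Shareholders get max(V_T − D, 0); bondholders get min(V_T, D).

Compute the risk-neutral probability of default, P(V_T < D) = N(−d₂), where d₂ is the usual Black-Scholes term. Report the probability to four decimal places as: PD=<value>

PD=0.0684

d₁ = [ln(V₀/D) + (r + σ²/2)T] / (σ√T)
   = [ln(210.3061/69.6604) + (0.0427 + 0.5·0.2732²)·7.9770] / (0.2732·√7.9770)
   = [1.104932 + 0.638313] / 0.771615 = 2.259216
d₂ = d₁ − σ√T = 2.259216 − 0.771615 = 1.487602
risk-neutral PD = N(−d₂) = N(-1.487602) = 0.068428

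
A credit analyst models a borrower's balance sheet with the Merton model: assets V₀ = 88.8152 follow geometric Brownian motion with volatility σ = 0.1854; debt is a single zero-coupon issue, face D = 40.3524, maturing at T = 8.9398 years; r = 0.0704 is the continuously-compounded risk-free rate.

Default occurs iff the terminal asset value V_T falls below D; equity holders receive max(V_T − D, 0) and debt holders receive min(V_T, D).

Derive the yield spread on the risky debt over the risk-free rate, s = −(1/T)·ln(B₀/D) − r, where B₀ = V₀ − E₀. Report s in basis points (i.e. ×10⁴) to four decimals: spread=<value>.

spread=2.0391

d₁ = [ln(V₀/D) + (r + σ²/2)T] / (σ√T)
   = [ln(88.8152/40.3524) + (0.0704 + 0.5·0.1854²)·8.9398] / (0.1854·√8.9398)
   = [0.788907 + 0.783007] / 0.554337 = 2.835665
d₂ = d₁ − σ√T = 2.835665 − 0.554337 = 2.281329
N(d₁) = 0.997713,  N(d₂) = 0.988736,  e^(−rT) = 0.532932
E₀ = V₀·N(d₁) − D·e^(−rT)·N(d₂)
   = 88.8152·0.997713 − 40.3524·0.532932·0.988736 = 67.349292
B₀ = V₀ − E₀ = 88.8152 − 67.349292 = 21.465908
spread = −(1/T)·ln(B₀/D) − r = −(1/8.9398)·ln(21.465908/40.3524) − 0.0704 = 0.00020391
in basis points: 0.00020391 × 10⁴ = 2.0391 bp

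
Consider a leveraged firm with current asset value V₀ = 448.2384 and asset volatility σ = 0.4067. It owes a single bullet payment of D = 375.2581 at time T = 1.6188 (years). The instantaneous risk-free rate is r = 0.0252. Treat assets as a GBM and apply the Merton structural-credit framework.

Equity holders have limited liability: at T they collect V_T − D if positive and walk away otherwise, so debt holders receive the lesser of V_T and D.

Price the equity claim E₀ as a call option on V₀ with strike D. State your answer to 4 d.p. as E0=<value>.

d₁ = [ln(V₀/D) + (r + σ²/2)T] / (σ√T)
   = [ln(448.2384/375.2581) + (0.0252 + 0.5·0.4067²)·1.6188] / (0.4067·√1.6188)
   = [0.177711 + 0.174672] / 0.517453 = 0.680997
d₂ = d₁ − σ√T = 0.680997 − 0.517453 = 0.163544
N(d₁) = 0.752063,  N(d₂) = 0.564955,  e^(−rT) = 0.960027
E₀ = V₀·N(d₁) − D·e^(−rT)·N(d₂)
   = 448.2384·0.752063 − 375.2581·0.960027·0.564955 = 133.574124

E0=133.5741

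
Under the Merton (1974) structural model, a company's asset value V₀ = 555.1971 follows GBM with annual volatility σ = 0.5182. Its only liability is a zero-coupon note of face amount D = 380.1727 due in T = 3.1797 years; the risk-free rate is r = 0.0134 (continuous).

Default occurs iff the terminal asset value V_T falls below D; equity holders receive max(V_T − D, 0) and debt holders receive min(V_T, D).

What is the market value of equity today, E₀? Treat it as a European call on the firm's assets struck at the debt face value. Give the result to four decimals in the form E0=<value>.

d₁ = [ln(V₀/D) + (r + σ²/2)T] / (σ√T)
   = [ln(555.1971/380.1727) + (0.0134 + 0.5·0.5182²)·3.1797] / (0.5182·√3.1797)
   = [0.378698 + 0.469532] / 0.924039 = 0.917959
d₂ = d₁ − σ√T = 0.917959 − 0.924039 = -0.006081
N(d₁) = 0.820680,  N(d₂) = 0.497574,  e^(−rT) = 0.958287
E₀ = V₀·N(d₁) − D·e^(−rT)·N(d₂)
   = 555.1971·0.820680 − 380.1727·0.958287·0.497574 = 274.365510

E0=274.3655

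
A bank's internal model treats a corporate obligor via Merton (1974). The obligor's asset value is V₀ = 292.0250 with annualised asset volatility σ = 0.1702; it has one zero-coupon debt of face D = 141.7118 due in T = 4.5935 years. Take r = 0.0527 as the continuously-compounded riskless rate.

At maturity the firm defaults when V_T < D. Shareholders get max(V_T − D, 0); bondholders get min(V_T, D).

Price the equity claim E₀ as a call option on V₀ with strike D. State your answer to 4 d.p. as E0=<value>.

E0=180.8639

d₁ = [ln(V₀/D) + (r + σ²/2)T] / (σ√T)
   = [ln(292.0250/141.7118) + (0.0527 + 0.5·0.1702²)·4.5935] / (0.1702·√4.5935)
   = [0.723044 + 0.308610] / 0.364780 = 2.828151
d₂ = d₁ − σ√T = 2.828151 − 0.364780 = 2.463370
N(d₁) = 0.997659,  N(d₂) = 0.993118,  e^(−rT) = 0.784995
E₀ = V₀·N(d₁) − D·e^(−rT)·N(d₂)
   = 292.0250·0.997659 − 141.7118·0.784995·0.993118 = 180.863856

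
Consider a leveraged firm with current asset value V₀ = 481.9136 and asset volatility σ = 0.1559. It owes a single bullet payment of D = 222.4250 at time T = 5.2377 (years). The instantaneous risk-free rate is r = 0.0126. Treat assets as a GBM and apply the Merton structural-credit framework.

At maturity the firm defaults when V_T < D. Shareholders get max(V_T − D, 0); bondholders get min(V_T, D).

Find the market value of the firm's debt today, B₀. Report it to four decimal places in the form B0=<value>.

d₁ = [ln(V₀/D) + (r + σ²/2)T] / (σ√T)
   = [ln(481.9136/222.4250) + (0.0126 + 0.5·0.1559²)·5.2377] / (0.1559·√5.2377)
   = [0.773175 + 0.129646] / 0.356793 = 2.530376
d₂ = d₁ − σ√T = 2.530376 − 0.356793 = 2.173583
N(d₁) = 0.994303,  N(d₂) = 0.985132,  e^(−rT) = 0.936136
E₀ = V₀·N(d₁) − D·e^(−rT)·N(d₂)
   = 481.9136·0.994303 − 222.4250·0.936136·0.985132 = 274.044049
B₀ = V₀ − E₀ = 481.9136 − 274.044049 = 207.869551

B0=207.8696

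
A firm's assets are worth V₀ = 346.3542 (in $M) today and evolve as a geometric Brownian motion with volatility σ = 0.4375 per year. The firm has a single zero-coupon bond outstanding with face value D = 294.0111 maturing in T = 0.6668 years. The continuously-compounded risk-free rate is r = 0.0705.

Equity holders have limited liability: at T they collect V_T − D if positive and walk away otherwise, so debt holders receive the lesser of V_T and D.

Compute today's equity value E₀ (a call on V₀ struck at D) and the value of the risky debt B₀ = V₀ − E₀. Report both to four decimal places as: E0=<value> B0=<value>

E0=84.7656 B0=261.5886

d₁ = [ln(V₀/D) + (r + σ²/2)T] / (σ√T)
   = [ln(346.3542/294.0111) + (0.0705 + 0.5·0.4375²)·0.6668] / (0.4375·√0.6668)
   = [0.163844 + 0.110824] / 0.357253 = 0.768835
d₂ = d₁ − σ√T = 0.768835 − 0.357253 = 0.411582
N(d₁) = 0.779004,  N(d₂) = 0.659677,  e^(−rT) = 0.954078
E₀ = V₀·N(d₁) − D·e^(−rT)·N(d₂)
   = 346.3542·0.779004 − 294.0111·0.954078·0.659677 = 84.765644
B₀ = V₀ − E₀ = 346.3542 − 84.765644 = 261.588556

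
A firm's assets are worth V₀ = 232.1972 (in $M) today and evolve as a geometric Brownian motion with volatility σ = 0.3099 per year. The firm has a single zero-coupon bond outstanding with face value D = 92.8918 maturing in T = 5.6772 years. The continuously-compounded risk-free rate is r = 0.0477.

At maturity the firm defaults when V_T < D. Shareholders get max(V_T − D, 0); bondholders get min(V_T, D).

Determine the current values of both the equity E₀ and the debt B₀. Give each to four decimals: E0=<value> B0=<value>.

E0=163.3991 B0=68.7981

d₁ = [ln(V₀/D) + (r + σ²/2)T] / (σ√T)
   = [ln(232.1972/92.8918) + (0.0477 + 0.5·0.3099²)·5.6772] / (0.3099·√5.6772)
   = [0.916152 + 0.543416] / 0.738395 = 1.976676
d₂ = d₁ − σ√T = 1.976676 − 0.738395 = 1.238281
N(d₁) = 0.975961,  N(d₂) = 0.892194,  e^(−rT) = 0.762767
E₀ = V₀·N(d₁) − D·e^(−rT)·N(d₂)
   = 232.1972·0.975961 − 92.8918·0.762767·0.892194 = 163.399134
B₀ = V₀ − E₀ = 232.1972 − 163.399134 = 68.798066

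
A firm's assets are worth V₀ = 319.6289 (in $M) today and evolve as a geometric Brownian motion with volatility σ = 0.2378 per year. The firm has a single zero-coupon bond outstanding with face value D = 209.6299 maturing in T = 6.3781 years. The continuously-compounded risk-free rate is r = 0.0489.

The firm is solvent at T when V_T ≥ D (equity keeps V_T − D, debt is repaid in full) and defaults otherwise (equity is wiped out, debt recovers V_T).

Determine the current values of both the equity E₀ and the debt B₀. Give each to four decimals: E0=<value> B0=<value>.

d₁ = [ln(V₀/D) + (r + σ²/2)T] / (σ√T)
   = [ln(319.6289/209.6299) + (0.0489 + 0.5·0.2378²)·6.3781] / (0.2378·√6.3781)
   = [0.421817 + 0.492226] / 0.600562 = 1.521981
d₂ = d₁ − σ√T = 1.521981 − 0.600562 = 0.921419
N(d₁) = 0.935993,  N(d₂) = 0.821584,  e^(−rT) = 0.732063
E₀ = V₀·N(d₁) − D·e^(−rT)·N(d₂)
   = 319.6289·0.935993 − 209.6299·0.732063·0.821584 = 173.088281
B₀ = V₀ − E₀ = 319.6289 − 173.088281 = 146.540619

E0=173.0883 B0=146.5406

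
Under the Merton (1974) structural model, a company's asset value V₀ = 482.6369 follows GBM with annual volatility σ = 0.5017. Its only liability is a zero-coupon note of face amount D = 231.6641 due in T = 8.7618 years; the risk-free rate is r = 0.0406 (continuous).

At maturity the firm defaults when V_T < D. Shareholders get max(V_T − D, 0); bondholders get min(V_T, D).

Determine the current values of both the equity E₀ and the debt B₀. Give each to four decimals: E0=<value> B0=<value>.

E0=368.2927 B0=114.3442

d₁ = [ln(V₀/D) + (r + σ²/2)T] / (σ√T)
   = [ln(482.6369/231.6641) + (0.0406 + 0.5·0.5017²)·8.7618] / (0.5017·√8.7618)
   = [0.733976 + 1.458414] / 1.485049 = 1.476309
d₂ = d₁ − σ√T = 1.476309 − 1.485049 = -0.008740
N(d₁) = 0.930069,  N(d₂) = 0.496513,  e^(−rT) = 0.700662
E₀ = V₀·N(d₁) − D·e^(−rT)·N(d₂)
   = 482.6369·0.930069 − 231.6641·0.700662·0.496513 = 368.292660
B₀ = V₀ − E₀ = 482.6369 − 368.292660 = 114.344240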